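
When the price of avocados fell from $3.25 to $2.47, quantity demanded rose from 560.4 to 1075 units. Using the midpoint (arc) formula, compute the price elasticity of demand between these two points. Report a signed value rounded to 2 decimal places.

-2.31

%ΔQ = (1075 − 560.4) / [(560.4 + 1075)/2] = 514.6/817.7 = 0.629326…
%ΔP = (2.47 − 3.25) / [(3.25 + 2.47)/2] = -0.78/2.86 = -0.272727…
Arc Ed = %ΔQ / %ΔP = (514.6/817.7) / (-0.78/2.86) = -2.3075…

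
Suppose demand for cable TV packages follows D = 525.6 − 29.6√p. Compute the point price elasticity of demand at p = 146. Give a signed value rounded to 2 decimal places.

-1.06

dD/dp = −29.6/(2√p) = -1.22486. At p = 146, D = 167.942.
Ed = (dD/dp)·(p/D) = (-1.22486) × (146/167.942) = -1.0648…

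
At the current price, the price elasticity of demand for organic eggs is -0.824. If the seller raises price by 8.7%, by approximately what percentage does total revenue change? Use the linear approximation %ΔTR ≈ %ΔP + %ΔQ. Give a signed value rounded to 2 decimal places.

%ΔQ ≈ Ed × %ΔP = (-0.824) × (+8.7%) = -7.1688%
%ΔTR ≈ %ΔP + %ΔQ = (+8.7%) + (-7.1688%) = +1.5312%

+1.53%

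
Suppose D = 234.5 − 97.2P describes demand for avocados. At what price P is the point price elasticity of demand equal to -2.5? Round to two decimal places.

1.72

Ed = −97.2P/(234.5 − 97.2P). Set this equal to -2.5:
97.2P = 2.5·(234.5 − 97.2P) ⇒ 97.2P(1 + 2.5) = 2.5·234.5
P = 2.5·234.5 / (97.2·3.5) = 1.7232…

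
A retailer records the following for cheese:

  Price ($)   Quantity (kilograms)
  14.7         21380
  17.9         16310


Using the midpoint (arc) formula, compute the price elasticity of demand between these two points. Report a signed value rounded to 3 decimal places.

%ΔQ = (16310 − 21380) / [(21380 + 16310)/2] = -5070/18845 = -0.269036…
%ΔP = (17.9 − 14.7) / [(14.7 + 17.9)/2] = 3.2/16.3 = 0.196319…
Arc Ed = %ΔQ / %ΔP = (-5070/18845) / (3.2/16.3) = -1.37040…

-1.370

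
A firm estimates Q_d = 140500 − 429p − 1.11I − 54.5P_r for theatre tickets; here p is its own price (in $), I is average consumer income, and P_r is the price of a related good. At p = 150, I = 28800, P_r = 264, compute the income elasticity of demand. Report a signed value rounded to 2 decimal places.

At the given values, Q_d = 140500 − 429(150) − 1.11(28800) − 54.5(264) = 29794.
∂Q_d/∂I = -1.11.
E = (-1.11) × (28800/29794) = -1.0729…

-1.07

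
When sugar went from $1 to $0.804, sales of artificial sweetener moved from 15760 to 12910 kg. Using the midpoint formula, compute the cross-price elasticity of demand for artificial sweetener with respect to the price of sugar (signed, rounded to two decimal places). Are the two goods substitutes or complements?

0.91; substitutes

%ΔQ_{artificial sweetener} = (12910 − 15760)/avg = -2850/14335 = -0.198814…
%ΔP_{sugar} = (0.804 − 1)/avg = -0.196/0.902 = -0.217294…
E_cross = (-2850/14335) / (-0.196/0.902) = 0.9149…
E_cross > 0 ⇒ the goods are substitutes.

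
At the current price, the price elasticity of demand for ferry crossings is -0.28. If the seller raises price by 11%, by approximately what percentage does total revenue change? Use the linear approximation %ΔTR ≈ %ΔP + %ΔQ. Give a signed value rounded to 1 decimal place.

%ΔQ ≈ Ed × %ΔP = (-0.28) × (+11%) = -3.0800%
%ΔTR ≈ %ΔP + %ΔQ = (+11%) + (-3.0800%) = +7.9200%

+7.9%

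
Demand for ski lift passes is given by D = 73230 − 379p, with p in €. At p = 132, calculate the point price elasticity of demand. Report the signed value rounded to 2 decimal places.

-2.16

dD/dp = −379. At p = 132, D = 73230 − 379(132) = 23202.
Ed = (dD/dp)·(p/D) = −379 × (132/23202) = -2.1561…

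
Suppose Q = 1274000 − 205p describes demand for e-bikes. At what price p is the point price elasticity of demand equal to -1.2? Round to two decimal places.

Ed = −205p/(1274000 − 205p). Set this equal to -1.2:
205p = 1.2·(1274000 − 205p) ⇒ 205p(1 + 1.2) = 1.2·1274000
p = 1.2·1274000 / (205·2.2) = 3389.8004…

3389.80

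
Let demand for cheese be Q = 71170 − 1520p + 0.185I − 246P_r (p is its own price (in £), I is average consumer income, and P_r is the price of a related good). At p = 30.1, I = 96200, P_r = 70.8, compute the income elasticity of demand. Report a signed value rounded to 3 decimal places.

At the given values, Q = 71170 − 1520(30.1) + 0.185(96200) − 246(70.8) = 25798.2.
∂Q/∂I = 0.185.
E = (0.185) × (96200/25798.2) = 0.68985…

0.690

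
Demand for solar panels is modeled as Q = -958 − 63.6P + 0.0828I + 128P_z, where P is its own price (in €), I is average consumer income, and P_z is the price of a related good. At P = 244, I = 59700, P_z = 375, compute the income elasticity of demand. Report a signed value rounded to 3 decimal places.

0.136

At the given values, Q = -958 − 63.6(244) + 0.0828(59700) + 128(375) = 36466.76.
∂Q/∂I = 0.0828.
E = (0.0828) × (59700/36466.76) = 0.13555…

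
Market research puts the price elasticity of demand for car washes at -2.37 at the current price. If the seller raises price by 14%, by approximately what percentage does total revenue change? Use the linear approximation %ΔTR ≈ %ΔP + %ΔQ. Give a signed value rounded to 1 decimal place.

-19.2%

%ΔQ ≈ Ed × %ΔP = (-2.37) × (+14%) = -33.1800%
%ΔTR ≈ %ΔP + %ΔQ = (+14%) + (-33.1800%) = -19.1800%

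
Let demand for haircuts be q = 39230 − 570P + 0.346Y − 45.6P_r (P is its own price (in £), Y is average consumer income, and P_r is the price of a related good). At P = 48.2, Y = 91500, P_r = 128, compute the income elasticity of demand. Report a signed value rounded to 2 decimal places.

0.84

At the given values, q = 39230 − 570(48.2) + 0.346(91500) − 45.6(128) = 37578.2.
∂q/∂Y = 0.346.
E = (0.346) × (91500/37578.2) = 0.8424…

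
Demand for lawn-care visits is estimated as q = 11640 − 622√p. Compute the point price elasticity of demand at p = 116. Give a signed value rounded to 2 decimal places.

dq/dp = −622/(2√p) = -28.8756. At p = 116, q = 4940.85.
Ed = (dq/dp)·(p/q) = (-28.8756) × (116/4940.85) = -0.6779…

-0.68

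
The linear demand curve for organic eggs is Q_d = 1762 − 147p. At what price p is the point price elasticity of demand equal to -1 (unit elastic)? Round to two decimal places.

Ed = −147p/(1762 − 147p). Set this equal to -1:
147p = 1·(1762 − 147p) ⇒ 147p(1 + 1) = 1·1762
p = 1·1762 / (147·2) = 5.9931…

5.99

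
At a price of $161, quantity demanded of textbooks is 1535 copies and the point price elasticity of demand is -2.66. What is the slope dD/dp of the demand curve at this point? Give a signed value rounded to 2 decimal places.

-25.36

Ed = (dD/dp)·(p/D) ⇒ dD/dp = Ed·D/p = (-2.66)·1535/161 = -25.3608…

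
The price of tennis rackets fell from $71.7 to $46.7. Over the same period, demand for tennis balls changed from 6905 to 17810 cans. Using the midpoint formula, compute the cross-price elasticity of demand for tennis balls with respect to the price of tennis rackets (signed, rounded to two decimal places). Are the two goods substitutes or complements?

-2.09; complements

%ΔQ_{tennis balls} = (17810 − 6905)/avg = 10905/12357.5 = 0.882460…
%ΔP_{tennis rackets} = (46.7 − 71.7)/avg = -25/59.2 = -0.422297…
E_cross = (10905/12357.5) / (-25/59.2) = -2.0896…
E_cross < 0 ⇒ the goods are complements.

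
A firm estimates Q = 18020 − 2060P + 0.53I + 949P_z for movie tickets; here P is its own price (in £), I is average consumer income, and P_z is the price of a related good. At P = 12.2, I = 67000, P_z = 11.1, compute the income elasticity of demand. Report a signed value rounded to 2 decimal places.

At the given values, Q = 18020 − 2060(12.2) + 0.53(67000) + 949(11.1) = 38931.9.
∂Q/∂I = 0.53.
E = (0.53) × (67000/38931.9) = 0.9121…

0.91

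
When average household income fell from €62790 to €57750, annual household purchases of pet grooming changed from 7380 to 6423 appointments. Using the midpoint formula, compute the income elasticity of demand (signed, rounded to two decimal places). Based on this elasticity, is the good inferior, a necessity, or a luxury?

1.66; luxury

%ΔQ = (6423 − 7380)/[( 7380 + 6423)/2] = -957/6901.5 = -0.138665…
%ΔIncome = (57750 − 62790)/[( 62790 + 57750)/2] = -5040/60270 = -0.083623…
E_income = (-957/6901.5) / (-5040/60270) = 1.6582…
E_income > 1 ⇒ normal good, luxury.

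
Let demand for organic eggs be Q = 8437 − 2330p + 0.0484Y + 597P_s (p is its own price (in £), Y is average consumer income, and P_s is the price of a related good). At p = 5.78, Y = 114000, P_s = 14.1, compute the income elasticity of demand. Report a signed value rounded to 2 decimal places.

0.62

At the given values, Q = 8437 − 2330(5.78) + 0.0484(114000) + 597(14.1) = 8904.9.
∂Q/∂Y = 0.0484.
E = (0.0484) × (114000/8904.9) = 0.6196…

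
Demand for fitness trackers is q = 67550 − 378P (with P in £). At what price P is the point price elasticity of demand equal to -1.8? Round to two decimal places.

Ed = −378P/(67550 − 378P). Set this equal to -1.8:
378P = 1.8·(67550 − 378P) ⇒ 378P(1 + 1.8) = 1.8·67550
P = 1.8·67550 / (378·2.8) = 114.8809…

114.88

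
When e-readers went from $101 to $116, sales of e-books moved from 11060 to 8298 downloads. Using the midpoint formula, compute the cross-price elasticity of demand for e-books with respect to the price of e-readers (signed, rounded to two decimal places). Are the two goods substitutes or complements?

%ΔQ_{e-books} = (8298 − 11060)/avg = -2762/9679 = -0.285360…
%ΔP_{e-readers} = (116 − 101)/avg = 15/108.5 = 0.138248…
E_cross = (-2762/9679) / (15/108.5) = -2.0641…
E_cross < 0 ⇒ the goods are complements.

-2.06; complements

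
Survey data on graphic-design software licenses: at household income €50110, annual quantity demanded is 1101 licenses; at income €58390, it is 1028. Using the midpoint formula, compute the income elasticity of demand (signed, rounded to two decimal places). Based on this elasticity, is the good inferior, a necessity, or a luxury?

-0.45; inferior

%ΔQ = (1028 − 1101)/[( 1101 + 1028)/2] = -73/1064.5 = -0.068576…
%ΔIncome = (58390 − 50110)/[( 50110 + 58390)/2] = 8280/54250 = 0.152626…
E_income = (-73/1064.5) / (8280/54250) = -0.4493…
E_income < 0 ⇒ inferior good.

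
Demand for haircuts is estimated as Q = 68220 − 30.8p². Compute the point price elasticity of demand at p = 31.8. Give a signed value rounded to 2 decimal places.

-1.68

dQ/dp = −2·30.8·p = -1958.88. At p = 31.8, Q = 37073.808.
Ed = (dQ/dp)·(p/Q) = (-1958.88) × (31.8/37073.808) = -1.6802…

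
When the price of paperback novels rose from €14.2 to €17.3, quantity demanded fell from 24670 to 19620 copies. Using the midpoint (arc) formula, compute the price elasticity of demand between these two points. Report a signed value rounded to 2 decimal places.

-1.16

%ΔQ = (19620 − 24670) / [(24670 + 19620)/2] = -5050/22145 = -0.228042…
%ΔP = (17.3 − 14.2) / [(14.2 + 17.3)/2] = 3.1/15.75 = 0.196825…
Arc Ed = %ΔQ / %ΔP = (-5050/22145) / (3.1/15.75) = -1.1586…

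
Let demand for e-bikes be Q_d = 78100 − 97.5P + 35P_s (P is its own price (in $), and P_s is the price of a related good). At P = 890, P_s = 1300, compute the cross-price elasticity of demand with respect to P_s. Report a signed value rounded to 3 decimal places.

1.236

At the given values, Q_d = 78100 − 97.5(890) + 35(1300) = 36825.
∂Q_d/∂P_s = 35.
E = (35) × (1300/36825) = 1.23557…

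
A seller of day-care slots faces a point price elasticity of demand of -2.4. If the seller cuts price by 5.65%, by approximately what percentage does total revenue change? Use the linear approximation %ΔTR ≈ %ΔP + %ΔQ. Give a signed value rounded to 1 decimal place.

+7.9%

%ΔQ ≈ Ed × %ΔP = (-2.4) × (-5.65%) = +13.5600%
%ΔTR ≈ %ΔP + %ΔQ = (-5.65%) + (+13.5600%) = +7.9100%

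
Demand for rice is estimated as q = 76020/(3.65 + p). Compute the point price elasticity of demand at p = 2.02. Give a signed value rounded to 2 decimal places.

-0.36

dq/dp = −76020/(3.65 + p)² = -2364.62. At p = 2.02, q = 13407.4.
Ed = (dq/dp)·(p/q) = (-2364.62) × (2.02/13407.4) = -0.3562…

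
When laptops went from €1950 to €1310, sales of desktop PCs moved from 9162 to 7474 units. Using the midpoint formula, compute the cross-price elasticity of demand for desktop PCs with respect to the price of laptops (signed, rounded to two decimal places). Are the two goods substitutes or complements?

0.52; substitutes

%ΔQ_{desktop PCs} = (7474 − 9162)/avg = -1688/8318 = -0.202933…
%ΔP_{laptops} = (1310 − 1950)/avg = -640/1630 = -0.392638…
E_cross = (-1688/8318) / (-640/1630) = 0.5168…
E_cross > 0 ⇒ the goods are substitutes.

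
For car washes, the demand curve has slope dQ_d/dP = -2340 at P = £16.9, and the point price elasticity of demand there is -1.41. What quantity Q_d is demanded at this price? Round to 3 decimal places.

28046.809

Ed = (dQ_d/dP)·(P/Q_d) ⇒ Q_d = (dQ_d/dP)·P/Ed = (-2340)·16.9/(-1.41) = 28046.80851…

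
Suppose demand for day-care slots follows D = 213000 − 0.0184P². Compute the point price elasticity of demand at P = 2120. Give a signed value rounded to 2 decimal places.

-1.27

dD/dP = −2·0.0184·P = -78.016. At P = 2120, D = 130303.04.
Ed = (dD/dP)·(P/D) = (-78.016) × (2120/130303.04) = -1.2693…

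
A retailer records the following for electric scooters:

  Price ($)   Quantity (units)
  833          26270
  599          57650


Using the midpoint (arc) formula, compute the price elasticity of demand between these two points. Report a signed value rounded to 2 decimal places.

%ΔQ = (57650 − 26270) / [(26270 + 57650)/2] = 31380/41960 = 0.747855…
%ΔP = (599 − 833) / [(833 + 599)/2] = -234/716 = -0.326815…
Arc Ed = %ΔQ / %ΔP = (31380/41960) / (-234/716) = -2.2883…

-2.29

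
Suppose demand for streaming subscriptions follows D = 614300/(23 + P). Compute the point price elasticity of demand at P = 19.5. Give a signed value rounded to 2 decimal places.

-0.46

dD/dP = −614300/(23 + P)² = -340.097. At P = 19.5, D = 14454.1.
Ed = (dD/dP)·(P/D) = (-340.097) × (19.5/14454.1) = -0.4588…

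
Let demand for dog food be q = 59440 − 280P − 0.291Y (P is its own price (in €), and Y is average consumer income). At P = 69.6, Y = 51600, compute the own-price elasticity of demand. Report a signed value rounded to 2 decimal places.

-0.78

At the given values, q = 59440 − 280(69.6) − 0.291(51600) = 24936.4.
∂q/∂P = −280.
E = (-280) × (69.6/24936.4) = -0.7815…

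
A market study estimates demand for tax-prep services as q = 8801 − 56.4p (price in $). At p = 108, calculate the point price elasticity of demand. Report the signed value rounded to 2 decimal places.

-2.25

dq/dp = −56.4. At p = 108, q = 8801 − 56.4(108) = 2709.8.
Ed = (dq/dp)·(p/q) = −56.4 × (108/2709.8) = -2.2478…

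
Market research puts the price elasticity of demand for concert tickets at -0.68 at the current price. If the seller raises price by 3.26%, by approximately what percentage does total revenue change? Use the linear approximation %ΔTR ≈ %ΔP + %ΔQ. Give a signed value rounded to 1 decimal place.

+1.0%

%ΔQ ≈ Ed × %ΔP = (-0.68) × (+3.26%) = -2.2168%
%ΔTR ≈ %ΔP + %ΔQ = (+3.26%) + (-2.2168%) = +1.0432%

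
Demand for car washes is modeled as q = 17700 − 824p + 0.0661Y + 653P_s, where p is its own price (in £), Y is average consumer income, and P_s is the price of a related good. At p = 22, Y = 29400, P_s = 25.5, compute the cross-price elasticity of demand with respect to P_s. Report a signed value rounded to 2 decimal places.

At the given values, q = 17700 − 824(22) + 0.0661(29400) + 653(25.5) = 18166.84.
∂q/∂P_s = 653.
E = (653) × (25.5/18166.84) = 0.9165…

0.92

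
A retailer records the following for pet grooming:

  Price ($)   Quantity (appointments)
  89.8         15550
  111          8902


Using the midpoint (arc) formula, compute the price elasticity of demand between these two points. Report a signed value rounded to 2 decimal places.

%ΔQ = (8902 − 15550) / [(15550 + 8902)/2] = -6648/12226 = -0.543759…
%ΔP = (111 − 89.8) / [(89.8 + 111)/2] = 21.2/100.4 = 0.211155…
Arc Ed = %ΔQ / %ΔP = (-6648/12226) / (21.2/100.4) = -2.5751…

-2.58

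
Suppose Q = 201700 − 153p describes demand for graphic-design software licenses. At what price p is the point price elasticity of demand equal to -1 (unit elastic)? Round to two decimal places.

Ed = −153p/(201700 − 153p). Set this equal to -1:
153p = 1·(201700 − 153p) ⇒ 153p(1 + 1) = 1·201700
p = 1·201700 / (153·2) = 659.1503…

659.15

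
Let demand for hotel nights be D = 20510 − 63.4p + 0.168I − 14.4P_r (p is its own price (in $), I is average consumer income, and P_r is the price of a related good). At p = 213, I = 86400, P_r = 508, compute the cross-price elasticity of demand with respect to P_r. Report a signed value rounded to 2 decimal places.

At the given values, D = 20510 − 63.4(213) + 0.168(86400) − 14.4(508) = 14205.8.
∂D/∂P_r = -14.4.
E = (-14.4) × (508/14205.8) = -0.5149…

-0.51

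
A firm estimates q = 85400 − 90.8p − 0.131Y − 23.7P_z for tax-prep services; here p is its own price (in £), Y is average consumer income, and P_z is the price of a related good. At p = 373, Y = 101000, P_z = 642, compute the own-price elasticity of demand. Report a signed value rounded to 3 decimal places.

At the given values, q = 85400 − 90.8(373) − 0.131(101000) − 23.7(642) = 23085.2.
∂q/∂p = −90.8.
E = (-90.8) × (373/23085.2) = -1.46710…

-1.467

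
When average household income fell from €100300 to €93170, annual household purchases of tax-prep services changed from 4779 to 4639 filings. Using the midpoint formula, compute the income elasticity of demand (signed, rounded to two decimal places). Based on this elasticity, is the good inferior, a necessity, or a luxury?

0.40; necessity

%ΔQ = (4639 − 4779)/[( 4779 + 4639)/2] = -140/4709 = -0.029730…
%ΔIncome = (93170 − 100300)/[( 100300 + 93170)/2] = -7130/96735 = -0.073706…
E_income = (-140/4709) / (-7130/96735) = 0.4033…
0 < E_income < 1 ⇒ normal good, necessity.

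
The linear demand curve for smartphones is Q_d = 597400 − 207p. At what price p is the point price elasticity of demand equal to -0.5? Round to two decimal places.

Ed = −207p/(597400 − 207p). Set this equal to -0.5:
207p = 0.5·(597400 − 207p) ⇒ 207p(1 + 0.5) = 0.5·597400
p = 0.5·597400 / (207·1.5) = 961.9967…

962.00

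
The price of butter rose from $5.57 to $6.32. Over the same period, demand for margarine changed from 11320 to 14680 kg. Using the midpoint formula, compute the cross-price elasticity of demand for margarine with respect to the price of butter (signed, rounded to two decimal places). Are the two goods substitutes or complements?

2.05; substitutes

%ΔQ_{margarine} = (14680 − 11320)/avg = 3360/13000 = 0.258461…
%ΔP_{butter} = (6.32 − 5.57)/avg = 0.75/5.945 = 0.126156…
E_cross = (3360/13000) / (0.75/5.945) = 2.0487…
E_cross > 0 ⇒ the goods are substitutes.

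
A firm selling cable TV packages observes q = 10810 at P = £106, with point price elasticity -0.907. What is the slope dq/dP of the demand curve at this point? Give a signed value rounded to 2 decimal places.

Ed = (dq/dP)·(P/q) ⇒ dq/dP = Ed·q/P = (-0.907)·10810/106 = -92.4968…

-92.50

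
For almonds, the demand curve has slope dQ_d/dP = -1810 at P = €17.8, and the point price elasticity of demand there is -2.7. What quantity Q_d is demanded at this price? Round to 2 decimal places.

Ed = (dQ_d/dP)·(P/Q_d) ⇒ Q_d = (dQ_d/dP)·P/Ed = (-1810)·17.8/(-2.7) = 11932.5925…

11932.59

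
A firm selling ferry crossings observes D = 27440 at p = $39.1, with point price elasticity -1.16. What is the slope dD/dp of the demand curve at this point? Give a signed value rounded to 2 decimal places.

Ed = (dD/dp)·(p/D) ⇒ dD/dp = Ed·D/p = (-1.16)·27440/39.1 = -814.0767…

-814.08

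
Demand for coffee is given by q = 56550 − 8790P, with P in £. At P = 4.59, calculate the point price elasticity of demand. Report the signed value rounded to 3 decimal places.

-2.490

dq/dP = −8790. At P = 4.59, q = 56550 − 8790(4.59) = 16203.9.
Ed = (dq/dP)·(P/q) = −8790 × (4.59/16203.9) = -2.48990…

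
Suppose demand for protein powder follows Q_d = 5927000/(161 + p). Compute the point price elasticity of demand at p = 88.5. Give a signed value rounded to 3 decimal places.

dQ_d/dp = −5927000/(161 + p)² = -95.2125. At p = 88.5, Q_d = 23755.5.
Ed = (dQ_d/dp)·(p/Q_d) = (-95.2125) × (88.5/23755.5) = -0.35470…

-0.355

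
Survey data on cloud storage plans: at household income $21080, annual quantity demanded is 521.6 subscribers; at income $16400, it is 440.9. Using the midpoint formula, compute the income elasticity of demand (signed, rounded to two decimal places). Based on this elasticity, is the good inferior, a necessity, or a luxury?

%ΔQ = (440.9 − 521.6)/[( 521.6 + 440.9)/2] = -80.7/481.25 = -0.167688…
%ΔIncome = (16400 − 21080)/[( 21080 + 16400)/2] = -4680/18740 = -0.249733…
E_income = (-80.7/481.25) / (-4680/18740) = 0.6714…
0 < E_income < 1 ⇒ normal good, necessity.

0.67; necessity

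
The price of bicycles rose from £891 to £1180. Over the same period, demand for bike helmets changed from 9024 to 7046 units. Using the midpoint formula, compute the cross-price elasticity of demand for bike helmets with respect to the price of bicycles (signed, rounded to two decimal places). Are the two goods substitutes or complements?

%ΔQ_{bike helmets} = (7046 − 9024)/avg = -1978/8035 = -0.246172…
%ΔP_{bicycles} = (1180 − 891)/avg = 289/1035.5 = 0.279092…
E_cross = (-1978/8035) / (289/1035.5) = -0.8820…
E_cross < 0 ⇒ the goods are complements.

-0.88; complements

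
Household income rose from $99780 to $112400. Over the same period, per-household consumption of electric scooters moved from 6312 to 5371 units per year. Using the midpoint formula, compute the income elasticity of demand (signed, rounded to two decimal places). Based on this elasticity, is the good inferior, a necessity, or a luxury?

-1.35; inferior

%ΔQ = (5371 − 6312)/[( 6312 + 5371)/2] = -941/5841.5 = -0.161088…
%ΔIncome = (112400 − 99780)/[( 99780 + 112400)/2] = 12620/106090 = 0.118955…
E_income = (-941/5841.5) / (12620/106090) = -1.3541…
E_income < 0 ⇒ inferior good.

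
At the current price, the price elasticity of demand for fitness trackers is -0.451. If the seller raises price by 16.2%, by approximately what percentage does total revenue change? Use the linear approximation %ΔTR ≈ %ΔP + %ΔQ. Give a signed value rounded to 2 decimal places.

%ΔQ ≈ Ed × %ΔP = (-0.451) × (+16.2%) = -7.3062%
%ΔTR ≈ %ΔP + %ΔQ = (+16.2%) + (-7.3062%) = +8.8938%

+8.89%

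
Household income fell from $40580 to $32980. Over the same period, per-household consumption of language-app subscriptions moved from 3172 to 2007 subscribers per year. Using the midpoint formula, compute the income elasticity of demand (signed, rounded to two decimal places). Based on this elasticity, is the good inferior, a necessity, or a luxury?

2.18; luxury

%ΔQ = (2007 − 3172)/[( 3172 + 2007)/2] = -1165/2589.5 = -0.449893…
%ΔIncome = (32980 − 40580)/[( 40580 + 32980)/2] = -7600/36780 = -0.206634…
E_income = (-1165/2589.5) / (-7600/36780) = 2.1772…
E_income > 1 ⇒ normal good, luxury.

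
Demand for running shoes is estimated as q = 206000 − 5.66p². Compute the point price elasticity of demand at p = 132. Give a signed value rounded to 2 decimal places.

dq/dp = −2·5.66·p = -1494.24. At p = 132, q = 107380.16.
Ed = (dq/dp)·(p/q) = (-1494.24) × (132/107380.16) = -1.8368…

-1.84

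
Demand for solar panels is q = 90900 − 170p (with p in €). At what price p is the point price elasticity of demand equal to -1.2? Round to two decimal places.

Ed = −170p/(90900 − 170p). Set this equal to -1.2:
170p = 1.2·(90900 − 170p) ⇒ 170p(1 + 1.2) = 1.2·90900
p = 1.2·90900 / (170·2.2) = 291.6577…

291.66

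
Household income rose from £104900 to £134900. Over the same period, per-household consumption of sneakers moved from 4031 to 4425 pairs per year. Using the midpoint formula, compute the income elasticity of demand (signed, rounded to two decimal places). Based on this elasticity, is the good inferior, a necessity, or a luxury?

0.37; necessity

%ΔQ = (4425 − 4031)/[( 4031 + 4425)/2] = 394/4228 = 0.093188…
%ΔIncome = (134900 − 104900)/[( 104900 + 134900)/2] = 30000/119900 = 0.250208…
E_income = (394/4228) / (30000/119900) = 0.3724…
0 < E_income < 1 ⇒ normal good, necessity.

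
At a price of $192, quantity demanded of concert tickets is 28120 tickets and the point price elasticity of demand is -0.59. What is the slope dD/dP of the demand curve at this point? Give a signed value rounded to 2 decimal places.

Ed = (dD/dP)·(P/D) ⇒ dD/dP = Ed·D/P = (-0.59)·28120/192 = -86.4104…

-86.41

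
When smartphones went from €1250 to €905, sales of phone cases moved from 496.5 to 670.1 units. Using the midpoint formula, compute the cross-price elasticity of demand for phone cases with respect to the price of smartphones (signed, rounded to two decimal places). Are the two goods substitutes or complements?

-0.93; complements

%ΔQ_{phone cases} = (670.1 − 496.5)/avg = 173.6/583.3 = 0.297617…
%ΔP_{smartphones} = (905 − 1250)/avg = -345/1077.5 = -0.320185…
E_cross = (173.6/583.3) / (-345/1077.5) = -0.9295…
E_cross < 0 ⇒ the goods are complements.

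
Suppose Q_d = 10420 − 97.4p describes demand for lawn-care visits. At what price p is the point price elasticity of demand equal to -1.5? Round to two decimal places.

64.19

Ed = −97.4p/(10420 − 97.4p). Set this equal to -1.5:
97.4p = 1.5·(10420 − 97.4p) ⇒ 97.4p(1 + 1.5) = 1.5·10420
p = 1.5·10420 / (97.4·2.5) = 64.1889…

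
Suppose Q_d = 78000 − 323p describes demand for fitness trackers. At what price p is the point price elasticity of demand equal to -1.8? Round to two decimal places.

155.24

Ed = −323p/(78000 − 323p). Set this equal to -1.8:
323p = 1.8·(78000 − 323p) ⇒ 323p(1 + 1.8) = 1.8·78000
p = 1.8·78000 / (323·2.8) = 155.2410…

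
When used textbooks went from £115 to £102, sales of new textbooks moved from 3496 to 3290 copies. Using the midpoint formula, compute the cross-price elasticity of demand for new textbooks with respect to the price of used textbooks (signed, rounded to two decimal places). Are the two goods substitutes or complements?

0.51; substitutes

%ΔQ_{new textbooks} = (3290 − 3496)/avg = -206/3393 = -0.060713…
%ΔP_{used textbooks} = (102 − 115)/avg = -13/108.5 = -0.119815…
E_cross = (-206/3393) / (-13/108.5) = 0.5067…
E_cross > 0 ⇒ the goods are substitutes.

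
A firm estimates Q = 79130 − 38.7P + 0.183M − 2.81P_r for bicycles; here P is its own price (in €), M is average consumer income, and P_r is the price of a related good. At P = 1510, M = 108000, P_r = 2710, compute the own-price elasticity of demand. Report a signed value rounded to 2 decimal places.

-1.78

At the given values, Q = 79130 − 38.7(1510) + 0.183(108000) − 2.81(2710) = 32841.9.
∂Q/∂P = −38.7.
E = (-38.7) × (1510/32841.9) = -1.7793…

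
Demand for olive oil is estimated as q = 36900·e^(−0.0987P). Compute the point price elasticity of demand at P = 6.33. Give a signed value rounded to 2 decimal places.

dq/dP = −0.0987·q = -1949.88. At P = 6.33, q = 19755.7.
Ed = (dq/dP)·(P/q) = (-1949.88) × (6.33/19755.7) = -0.6247…

-0.62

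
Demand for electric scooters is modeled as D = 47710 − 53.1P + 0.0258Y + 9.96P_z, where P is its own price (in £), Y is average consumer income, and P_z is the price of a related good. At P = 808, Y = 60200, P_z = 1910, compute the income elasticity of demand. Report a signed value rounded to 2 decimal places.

0.06

At the given values, D = 47710 − 53.1(808) + 0.0258(60200) + 9.96(1910) = 25381.96.
∂D/∂Y = 0.0258.
E = (0.0258) × (60200/25381.96) = 0.0611…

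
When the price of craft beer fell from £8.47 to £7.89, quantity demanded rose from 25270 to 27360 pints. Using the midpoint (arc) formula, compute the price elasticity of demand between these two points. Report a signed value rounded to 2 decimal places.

-1.12

%ΔQ = (27360 − 25270) / [(25270 + 27360)/2] = 2090/26315 = 0.079422…
%ΔP = (7.89 − 8.47) / [(8.47 + 7.89)/2] = -0.58/8.18 = -0.070904…
Arc Ed = %ΔQ / %ΔP = (2090/26315) / (-0.58/8.18) = -1.1201…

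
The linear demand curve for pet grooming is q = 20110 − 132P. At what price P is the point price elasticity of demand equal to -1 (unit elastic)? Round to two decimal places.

76.17

Ed = −132P/(20110 − 132P). Set this equal to -1:
132P = 1·(20110 − 132P) ⇒ 132P(1 + 1) = 1·20110
P = 1·20110 / (132·2) = 76.1742…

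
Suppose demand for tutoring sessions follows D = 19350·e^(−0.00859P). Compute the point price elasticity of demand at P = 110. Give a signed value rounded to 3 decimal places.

dD/dP = −0.00859·D = -64.6114. At P = 110, D = 7521.7.
Ed = (dD/dP)·(P/D) = (-64.6114) × (110/7521.7) = -0.9449

-0.945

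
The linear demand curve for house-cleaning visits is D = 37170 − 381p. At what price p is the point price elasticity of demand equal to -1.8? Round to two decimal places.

Ed = −381p/(37170 − 381p). Set this equal to -1.8:
381p = 1.8·(37170 − 381p) ⇒ 381p(1 + 1.8) = 1.8·37170
p = 1.8·37170 / (381·2.8) = 62.7165…

62.72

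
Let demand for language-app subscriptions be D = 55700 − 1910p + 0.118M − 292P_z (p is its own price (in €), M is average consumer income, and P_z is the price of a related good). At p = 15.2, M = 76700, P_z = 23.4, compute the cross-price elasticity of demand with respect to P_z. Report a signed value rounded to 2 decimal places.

-0.24

At the given values, D = 55700 − 1910(15.2) + 0.118(76700) − 292(23.4) = 28885.8.
∂D/∂P_z = -292.
E = (-292) × (23.4/28885.8) = -0.2365…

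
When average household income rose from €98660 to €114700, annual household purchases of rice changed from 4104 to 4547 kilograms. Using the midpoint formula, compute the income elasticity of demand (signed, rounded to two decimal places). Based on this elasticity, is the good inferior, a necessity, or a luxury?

0.68; necessity

%ΔQ = (4547 − 4104)/[( 4104 + 4547)/2] = 443/4325.5 = 0.102415…
%ΔIncome = (114700 − 98660)/[( 98660 + 114700)/2] = 16040/106680 = 0.150356…
E_income = (443/4325.5) / (16040/106680) = 0.6811…
0 < E_income < 1 ⇒ normal good, necessity.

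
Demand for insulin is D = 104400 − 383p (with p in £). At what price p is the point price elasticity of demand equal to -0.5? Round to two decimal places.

90.86

Ed = −383p/(104400 − 383p). Set this equal to -0.5:
383p = 0.5·(104400 − 383p) ⇒ 383p(1 + 0.5) = 0.5·104400
p = 0.5·104400 / (383·1.5) = 90.8616…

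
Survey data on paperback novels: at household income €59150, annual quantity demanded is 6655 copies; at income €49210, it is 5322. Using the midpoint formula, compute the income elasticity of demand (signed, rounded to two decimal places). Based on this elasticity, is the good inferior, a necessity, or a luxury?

1.21; luxury

%ΔQ = (5322 − 6655)/[( 6655 + 5322)/2] = -1333/5988.5 = -0.222593…
%ΔIncome = (49210 − 59150)/[( 59150 + 49210)/2] = -9940/54180 = -0.183462…
E_income = (-1333/5988.5) / (-9940/54180) = 1.2132…
E_income > 1 ⇒ normal good, luxury.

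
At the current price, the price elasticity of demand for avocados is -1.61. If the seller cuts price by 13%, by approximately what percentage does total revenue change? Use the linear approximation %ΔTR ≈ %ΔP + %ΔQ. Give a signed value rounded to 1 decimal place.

+7.9%

%ΔQ ≈ Ed × %ΔP = (-1.61) × (-13%) = +20.9300%
%ΔTR ≈ %ΔP + %ΔQ = (-13%) + (+20.9300%) = +7.9300%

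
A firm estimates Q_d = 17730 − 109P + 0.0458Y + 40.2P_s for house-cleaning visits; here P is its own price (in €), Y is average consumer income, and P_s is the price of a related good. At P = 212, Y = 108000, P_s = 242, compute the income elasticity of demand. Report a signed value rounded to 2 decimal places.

At the given values, Q_d = 17730 − 109(212) + 0.0458(108000) + 40.2(242) = 9296.8.
∂Q_d/∂Y = 0.0458.
E = (0.0458) × (108000/9296.8) = 0.5320…

0.53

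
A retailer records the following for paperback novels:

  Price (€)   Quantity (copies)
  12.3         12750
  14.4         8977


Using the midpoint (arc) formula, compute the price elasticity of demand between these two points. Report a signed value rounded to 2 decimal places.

%ΔQ = (8977 − 12750) / [(12750 + 8977)/2] = -3773/10863.5 = -0.347309…
%ΔP = (14.4 − 12.3) / [(12.3 + 14.4)/2] = 2.1/13.35 = 0.157303…
Arc Ed = %ΔQ / %ΔP = (-3773/10863.5) / (2.1/13.35) = -2.2078…

-2.21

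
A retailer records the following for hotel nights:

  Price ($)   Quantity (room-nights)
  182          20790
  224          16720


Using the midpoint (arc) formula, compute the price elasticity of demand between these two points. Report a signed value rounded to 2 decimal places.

-1.05

%ΔQ = (16720 − 20790) / [(20790 + 16720)/2] = -4070/18755 = -0.217008…
%ΔP = (224 − 182) / [(182 + 224)/2] = 42/203 = 0.206896…
Arc Ed = %ΔQ / %ΔP = (-4070/18755) / (42/203) = -1.0488…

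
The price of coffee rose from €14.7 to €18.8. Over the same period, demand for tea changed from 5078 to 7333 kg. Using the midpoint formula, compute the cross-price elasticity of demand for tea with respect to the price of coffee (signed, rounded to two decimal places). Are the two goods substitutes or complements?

1.48; substitutes

%ΔQ_{tea} = (7333 − 5078)/avg = 2255/6205.5 = 0.363387…
%ΔP_{coffee} = (18.8 − 14.7)/avg = 4.1/16.75 = 0.244776…
E_cross = (2255/6205.5) / (4.1/16.75) = 1.4845…
E_cross > 0 ⇒ the goods are substitutes.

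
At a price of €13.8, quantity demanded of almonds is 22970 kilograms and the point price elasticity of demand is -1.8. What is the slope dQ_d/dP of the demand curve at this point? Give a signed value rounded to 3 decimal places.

-2996.087

Ed = (dQ_d/dP)·(P/Q_d) ⇒ dQ_d/dP = Ed·Q_d/P = (-1.8)·22970/13.8 = -2996.08695…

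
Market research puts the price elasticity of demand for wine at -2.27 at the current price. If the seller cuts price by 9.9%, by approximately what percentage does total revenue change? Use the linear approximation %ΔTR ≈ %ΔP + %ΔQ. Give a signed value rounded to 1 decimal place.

+12.6%

%ΔQ ≈ Ed × %ΔP = (-2.27) × (-9.9%) = +22.4730%
%ΔTR ≈ %ΔP + %ΔQ = (-9.9%) + (+22.4730%) = +12.5730%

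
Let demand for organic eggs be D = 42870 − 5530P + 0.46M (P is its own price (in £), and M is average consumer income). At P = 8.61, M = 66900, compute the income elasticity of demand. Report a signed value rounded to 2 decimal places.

At the given values, D = 42870 − 5530(8.61) + 0.46(66900) = 26030.7.
∂D/∂M = 0.46.
E = (0.46) × (66900/26030.7) = 1.1822…

1.18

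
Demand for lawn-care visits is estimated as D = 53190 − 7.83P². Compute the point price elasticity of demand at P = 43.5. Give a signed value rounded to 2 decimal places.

dD/dP = −2·7.83·P = -681.21. At P = 43.5, D = 38373.6825.
Ed = (dD/dP)·(P/D) = (-681.21) × (43.5/38373.6825) = -0.7722…

-0.77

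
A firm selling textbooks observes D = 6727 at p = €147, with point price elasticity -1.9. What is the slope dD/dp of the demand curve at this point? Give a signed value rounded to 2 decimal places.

Ed = (dD/dp)·(p/D) ⇒ dD/dp = Ed·D/p = (-1.9)·6727/147 = -86.9476…

-86.95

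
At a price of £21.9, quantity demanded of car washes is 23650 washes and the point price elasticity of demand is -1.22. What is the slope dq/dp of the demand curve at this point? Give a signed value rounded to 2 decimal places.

Ed = (dq/dp)·(p/q) ⇒ dq/dp = Ed·q/p = (-1.22)·23650/21.9 = -1317.4885…

-1317.49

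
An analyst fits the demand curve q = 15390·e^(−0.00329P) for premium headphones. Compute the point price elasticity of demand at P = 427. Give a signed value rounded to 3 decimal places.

-1.405

dq/dP = −0.00329·q = -12.4258. At P = 427, q = 3776.84.
Ed = (dq/dP)·(P/q) = (-12.4258) × (427/3776.84) = -1.40483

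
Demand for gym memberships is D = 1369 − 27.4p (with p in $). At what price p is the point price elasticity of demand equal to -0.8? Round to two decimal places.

Ed = −27.4p/(1369 − 27.4p). Set this equal to -0.8:
27.4p = 0.8·(1369 − 27.4p) ⇒ 27.4p(1 + 0.8) = 0.8·1369
p = 0.8·1369 / (27.4·1.8) = 22.2060…

22.21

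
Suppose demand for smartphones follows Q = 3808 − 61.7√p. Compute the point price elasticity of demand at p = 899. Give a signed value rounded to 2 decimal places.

dQ/dp = −61.7/(2√p) = -1.02891. At p = 899, Q = 1958.03.
Ed = (dQ/dp)·(p/Q) = (-1.02891) × (899/1958.03) = -0.4724…

-0.47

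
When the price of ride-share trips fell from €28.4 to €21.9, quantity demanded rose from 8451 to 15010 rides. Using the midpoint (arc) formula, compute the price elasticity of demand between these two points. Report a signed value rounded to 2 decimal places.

%ΔQ = (15010 − 8451) / [(8451 + 15010)/2] = 6559/11730.5 = 0.559140…
%ΔP = (21.9 − 28.4) / [(28.4 + 21.9)/2] = -6.5/25.15 = -0.258449…
Arc Ed = %ΔQ / %ΔP = (6559/11730.5) / (-6.5/25.15) = -2.1634…

-2.16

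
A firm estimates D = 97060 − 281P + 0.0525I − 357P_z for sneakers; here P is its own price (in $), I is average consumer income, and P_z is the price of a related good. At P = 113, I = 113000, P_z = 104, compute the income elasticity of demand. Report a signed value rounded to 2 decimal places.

0.17

At the given values, D = 97060 − 281(113) + 0.0525(113000) − 357(104) = 34111.5.
∂D/∂I = 0.0525.
E = (0.0525) × (113000/34111.5) = 0.1739…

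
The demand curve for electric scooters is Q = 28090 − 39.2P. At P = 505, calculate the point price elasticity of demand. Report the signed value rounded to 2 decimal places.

-2.39

dQ/dP = −39.2. At P = 505, Q = 28090 − 39.2(505) = 8294.
Ed = (dQ/dP)·(P/Q) = −39.2 × (505/8294) = -2.3867…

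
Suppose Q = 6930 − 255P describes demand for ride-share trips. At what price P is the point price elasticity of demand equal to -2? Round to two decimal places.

Ed = −255P/(6930 − 255P). Set this equal to -2:
255P = 2·(6930 − 255P) ⇒ 255P(1 + 2) = 2·6930
P = 2·6930 / (255·3) = 18.1176…

18.12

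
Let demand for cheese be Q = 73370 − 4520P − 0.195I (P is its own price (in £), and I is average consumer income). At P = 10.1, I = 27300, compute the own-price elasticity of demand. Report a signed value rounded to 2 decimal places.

At the given values, Q = 73370 − 4520(10.1) − 0.195(27300) = 22394.5.
∂Q/∂P = −4520.
E = (-4520) × (10.1/22394.5) = -2.0385…

-2.04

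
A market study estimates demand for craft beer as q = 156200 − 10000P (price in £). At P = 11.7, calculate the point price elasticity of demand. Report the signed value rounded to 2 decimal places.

dq/dP = −10000. At P = 11.7, q = 156200 − 10000(11.7) = 39200.
Ed = (dq/dP)·(P/q) = −10000 × (11.7/39200) = -2.9846…

-2.98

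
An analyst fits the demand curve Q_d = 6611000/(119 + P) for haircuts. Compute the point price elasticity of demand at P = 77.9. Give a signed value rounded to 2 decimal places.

dQ_d/dP = −6611000/(119 + P)² = -170.52. At P = 77.9, Q_d = 33575.4.
Ed = (dQ_d/dP)·(P/Q_d) = (-170.52) × (77.9/33575.4) = -0.3956…

-0.40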